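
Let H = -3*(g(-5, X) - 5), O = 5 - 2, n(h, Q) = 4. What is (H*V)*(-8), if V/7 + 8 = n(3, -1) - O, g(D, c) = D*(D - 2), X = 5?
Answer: -35280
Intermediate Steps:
O = 3
g(D, c) = D*(-2 + D)
H = -90 (H = -3*(-5*(-2 - 5) - 5) = -3*(-5*(-7) - 5) = -3*(35 - 5) = -3*30 = -90)
V = -49 (V = -56 + 7*(4 - 1*3) = -56 + 7*(4 - 3) = -56 + 7*1 = -56 + 7 = -49)
(H*V)*(-8) = -90*(-49)*(-8) = 4410*(-8) = -35280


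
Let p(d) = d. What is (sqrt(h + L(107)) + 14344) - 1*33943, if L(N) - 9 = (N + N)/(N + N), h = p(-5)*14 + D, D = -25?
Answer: -19599 + I*sqrt(85) ≈ -19599.0 + 9.2195*I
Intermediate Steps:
h = -95 (h = -5*14 - 25 = -70 - 25 = -95)
L(N) = 10 (L(N) = 9 + (N + N)/(N + N) = 9 + (2*N)/((2*N)) = 9 + (2*N)*(1/(2*N)) = 9 + 1 = 10)
(sqrt(h + L(107)) + 14344) - 1*33943 = (sqrt(-95 + 10) + 14344) - 1*33943 = (sqrt(-85) + 14344) - 33943 = (I*sqrt(85) + 14344) - 33943 = (14344 + I*sqrt(85)) - 33943 = -19599 + I*sqrt(85)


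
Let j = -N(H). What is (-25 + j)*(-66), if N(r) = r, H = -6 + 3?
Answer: 1452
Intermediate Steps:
H = -3
j = 3 (j = -1*(-3) = 3)
(-25 + j)*(-66) = (-25 + 3)*(-66) = -22*(-66) = 1452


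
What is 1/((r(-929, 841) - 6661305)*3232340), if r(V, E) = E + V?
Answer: -1/21531887049620 ≈ -4.6443e-14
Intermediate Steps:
1/((r(-929, 841) - 6661305)*3232340) = 1/(((841 - 929) - 6661305)*3232340) = (1/3232340)/(-88 - 6661305) = (1/3232340)/(-6661393) = -1/6661393*1/3232340 = -1/21531887049620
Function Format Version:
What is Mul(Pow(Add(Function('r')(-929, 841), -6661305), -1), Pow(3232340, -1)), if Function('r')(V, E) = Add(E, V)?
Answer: Rational(-1, 21531887049620) ≈ -4.6443e-14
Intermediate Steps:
Mul(Pow(Add(Function('r')(-929, 841), -6661305), -1), Pow(3232340, -1)) = Mul(Pow(Add(Add(841, -929), -6661305), -1), Pow(3232340, -1)) = Mul(Pow(Add(-88, -6661305), -1), Rational(1, 3232340)) = Mul(Pow(-6661393, -1), Rational(1, 3232340)) = Mul(Rational(-1, 6661393), Rational(1, 3232340)) = Rational(-1, 21531887049620)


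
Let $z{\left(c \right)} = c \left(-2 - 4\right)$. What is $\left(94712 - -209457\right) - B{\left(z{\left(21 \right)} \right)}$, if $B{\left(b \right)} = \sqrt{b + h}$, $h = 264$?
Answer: $304169 - \sqrt{138} \approx 3.0416 \cdot 10^{5}$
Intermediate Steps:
$z{\left(c \right)} = - 6 c$ ($z{\left(c \right)} = c \left(-6\right) = - 6 c$)
$B{\left(b \right)} = \sqrt{264 + b}$ ($B{\left(b \right)} = \sqrt{b + 264} = \sqrt{264 + b}$)
$\left(94712 - -209457\right) - B{\left(z{\left(21 \right)} \right)} = \left(94712 - -209457\right) - \sqrt{264 - 126} = \left(94712 + 209457\right) - \sqrt{264 - 126} = 304169 - \sqrt{138}$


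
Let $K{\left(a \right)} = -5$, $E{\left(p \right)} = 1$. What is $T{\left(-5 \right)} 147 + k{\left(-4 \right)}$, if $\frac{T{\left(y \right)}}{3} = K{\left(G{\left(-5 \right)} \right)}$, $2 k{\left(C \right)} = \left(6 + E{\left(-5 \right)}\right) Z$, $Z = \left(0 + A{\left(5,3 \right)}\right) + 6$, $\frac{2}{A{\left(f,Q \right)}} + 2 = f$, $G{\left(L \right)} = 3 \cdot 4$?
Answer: $- \frac{6545}{3} \approx -2181.7$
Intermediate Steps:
$G{\left(L \right)} = 12$
$A{\left(f,Q \right)} = \frac{2}{-2 + f}$
$Z = \frac{20}{3}$ ($Z = \left(0 + \frac{2}{-2 + 5}\right) + 6 = \left(0 + \frac{2}{3}\right) + 6 = \frac{2}{3} + 6 = \frac{20}{3} \approx 6.6667$)
$k{\left(C \right)} = \frac{70}{3}$ ($k{\left(C \right)} = \frac{\left(6 + 1\right) \frac{20}{3}}{2} = \frac{7 \cdot \frac{20}{3}}{2} = \frac{1}{2} \cdot \frac{140}{3} = \frac{70}{3}$)
$T{\left(y \right)} = -15$ ($T{\left(y \right)} = 3 \left(-5\right) = -15$)
$T{\left(-5 \right)} 147 + k{\left(-4 \right)} = \left(-15\right) 147 + \frac{70}{3} = -2205 + \frac{70}{3} = - \frac{6545}{3}$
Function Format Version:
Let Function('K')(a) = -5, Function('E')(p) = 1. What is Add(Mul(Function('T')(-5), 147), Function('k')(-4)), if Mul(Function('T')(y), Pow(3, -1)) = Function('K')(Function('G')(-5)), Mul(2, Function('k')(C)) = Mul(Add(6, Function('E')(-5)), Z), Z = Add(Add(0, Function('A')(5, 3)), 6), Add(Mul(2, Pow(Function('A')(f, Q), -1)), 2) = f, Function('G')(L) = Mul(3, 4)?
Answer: Rational(-6545, 3) ≈ -2181.7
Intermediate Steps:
Function('G')(L) = 12
Function('A')(f, Q) = Mul(2, Pow(Add(-2, f), -1))
Z = Rational(20, 3) (Z = Add(Add(0, Mul(2, Pow(Add(-2, 5), -1))), 6) = Add(Add(0, Mul(2, Pow(3, -1))), 6) = Add(Add(0, Mul(2, Rational(1, 3))), 6) = Add(Add(0, Rational(2, 3)), 6) = Add(Rational(2, 3), 6) = Rational(20, 3) ≈ 6.6667)
Function('k')(C) = Rational(70, 3) (Function('k')(C) = Mul(Rational(1, 2), Mul(Add(6, 1), Rational(20, 3))) = Mul(Rational(1, 2), Mul(7, Rational(20, 3))) = Mul(Rational(1, 2), Rational(140, 3)) = Rational(70, 3))
Function('T')(y) = -15 (Function('T')(y) = Mul(3, -5) = -15)
Add(Mul(Function('T')(-5), 147), Function('k')(-4)) = Add(Mul(-15, 147), Rational(70, 3)) = Add(-2205, Rational(70, 3)) = Rational(-6545, 3)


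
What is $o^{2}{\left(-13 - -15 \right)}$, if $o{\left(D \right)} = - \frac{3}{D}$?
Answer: $\frac{9}{4} \approx 2.25$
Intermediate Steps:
$o^{2}{\left(-13 - -15 \right)} = \left(- \frac{3}{-13 - -15}\right)^{2} = \left(- \frac{3}{-13 + 15}\right)^{2} = \left(- \frac{3}{2}\right)^{2} = \frac{9}{4}$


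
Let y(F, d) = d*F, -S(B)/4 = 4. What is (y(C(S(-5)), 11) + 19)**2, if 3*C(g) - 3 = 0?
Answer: 900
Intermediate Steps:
S(B) = -16 (S(B) = -4*4 = -16)
C(g) = 1 (C(g) = 1 + (1/3)*0 = 1 + 0 = 1)
y(F, d) = F*d
(y(C(S(-5)), 11) + 19)**2 = (1*11 + 19)**2 = (11 + 19)**2 = 30**2 = 900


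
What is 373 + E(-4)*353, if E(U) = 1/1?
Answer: 726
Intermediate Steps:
E(U) = 1
373 + E(-4)*353 = 373 + 1*353 = 373 + 353 = 726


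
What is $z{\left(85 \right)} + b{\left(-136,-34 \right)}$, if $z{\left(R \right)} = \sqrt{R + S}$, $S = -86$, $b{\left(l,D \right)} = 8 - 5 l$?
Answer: $688 + i \approx 688.0 + 1.0 i$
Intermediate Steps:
$z{\left(R \right)} = \sqrt{-86 + R}$ ($z{\left(R \right)} = \sqrt{R - 86} = \sqrt{-86 + R}$)
$z{\left(85 \right)} + b{\left(-136,-34 \right)} = \sqrt{-86 + 85} + \left(8 - -680\right) = \sqrt{-1} + \left(8 + 680\right) = i + 688 = 688 + i$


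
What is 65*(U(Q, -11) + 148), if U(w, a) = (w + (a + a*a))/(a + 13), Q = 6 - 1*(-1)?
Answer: 26845/2 ≈ 13423.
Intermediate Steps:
Q = 7 (Q = 6 + 1 = 7)
U(w, a) = (a + w + a²)/(13 + a) (U(w, a) = (w + (a + a²))/(13 + a) = (a + w + a²)/(13 + a))
65*(U(Q, -11) + 148) = 65*((-11 + 7 + (-11)²)/(13 - 11) + 148) = 65*((-11 + 7 + 121)/2 + 148) = 65*((½)*117 + 148) = 65*(117/2 + 148) = 65*(413/2) = 26845/2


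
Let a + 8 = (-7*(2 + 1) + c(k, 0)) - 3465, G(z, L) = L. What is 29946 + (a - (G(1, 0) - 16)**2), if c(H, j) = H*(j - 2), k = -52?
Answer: 26300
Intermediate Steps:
c(H, j) = H*(-2 + j)
a = -3390 (a = -8 + ((-7*(2 + 1) - 52*(-2 + 0)) - 3465) = -8 + ((-7*3 - 52*(-2)) - 3465) = -8 + ((-21 + 104) - 3465) = -8 + (83 - 3465) = -8 - 3382 = -3390)
29946 + (a - (G(1, 0) - 16)**2) = 29946 + (-3390 - (0 - 16)**2) = 29946 + (-3390 - 1*(-16)**2) = 29946 + (-3390 - 1*256) = 29946 + (-3390 - 256) = 29946 - 3646 = 26300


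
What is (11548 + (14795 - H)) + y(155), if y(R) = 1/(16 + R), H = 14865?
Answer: 1962739/171 ≈ 11478.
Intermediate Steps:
(11548 + (14795 - H)) + y(155) = (11548 + (14795 - 1*14865)) + 1/(16 + 155) = (11548 + (14795 - 14865)) + 1/171 = (11548 - 70) + 1/171 = 11478 + 1/171 = 1962739/171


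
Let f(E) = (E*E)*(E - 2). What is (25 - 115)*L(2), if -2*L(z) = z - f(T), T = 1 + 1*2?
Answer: -315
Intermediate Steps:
T = 3 (T = 1 + 2 = 3)
f(E) = E²*(-2 + E)
L(z) = 9/2 - z/2 (L(z) = -(z - 3²*(-2 + 3))/2 = -(z - 9)/2 = -(-9 + z)/2 = 9/2 - z/2)
(25 - 115)*L(2) = (25 - 115)*(9/2 - ½*2) = -90*(9/2 - 1) = -90*7/2 = -315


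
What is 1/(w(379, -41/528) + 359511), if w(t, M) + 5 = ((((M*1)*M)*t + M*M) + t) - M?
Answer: 69696/25082710067 ≈ 2.7786e-6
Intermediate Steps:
w(t, M) = -5 + t + M² - M + t*M² (w(t, M) = -5 + (((((M*1)*M)*t + M*M) + t) - M) = -5 + ((((M*M)*t + M²) + t) - M) = -5 + (((M²*t + M²) + t) - M) = -5 + (((t*M² + M²) + t) - M) = -5 + (((M² + t*M²) + t) - M) = -5 + ((t + M² + t*M²) - M) = -5 + (t + M² - M + t*M²) = -5 + t + M² - M + t*M²)
1/(w(379, -41/528) + 359511) = 1/((-5 + 379 + (-41/528)² - (-41)/528 + 379*(-41/528)²) + 359511) = 1/((-5 + 379 + (-41*1/528)² - (-41)/528 + 379*(-41*1/528)²) + 359511) = 1/((-5 + 379 + (-41/528)² - 1*(-41/528) + 379*(-41/528)²) + 359511) = 1/((-5 + 379 + 1681/278784 + 41/528 + 379*(1681/278784)) + 359511) = 1/((-5 + 379 + 1681/278784 + 41/528 + 637099/278784) + 359511) = 1/(26231411/69696 + 359511) = 1/(25082710067/69696) = 69696/25082710067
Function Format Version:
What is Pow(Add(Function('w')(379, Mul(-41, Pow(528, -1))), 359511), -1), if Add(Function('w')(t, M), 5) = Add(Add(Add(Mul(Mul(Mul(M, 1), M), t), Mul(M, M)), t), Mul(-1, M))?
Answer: Rational(69696, 25082710067) ≈ 2.7786e-6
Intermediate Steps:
Function('w')(t, M) = Add(-5, t, Pow(M, 2), Mul(-1, M), Mul(t, Pow(M, 2))) (Function('w')(t, M) = Add(-5, Add(Add(Add(Mul(Mul(Mul(M, 1), M), t), Mul(M, M)), t), Mul(-1, M))) = Add(-5, Add(Add(Add(Mul(Mul(M, M), t), Pow(M, 2)), t), Mul(-1, M))) = Add(-5, Add(Add(Add(Mul(Pow(M, 2), t), Pow(M, 2)), t), Mul(-1, M))) = Add(-5, Add(Add(Add(Mul(t, Pow(M, 2)), Pow(M, 2)), t), Mul(-1, M))) = Add(-5, Add(Add(Add(Pow(M, 2), Mul(t, Pow(M, 2))), t), Mul(-1, M))) = Add(-5, Add(Add(t, Pow(M, 2), Mul(t, Pow(M, 2))), Mul(-1, M))) = Add(-5, Add(t, Pow(M, 2), Mul(-1, M), Mul(t, Pow(M, 2)))) = Add(-5, t, Pow(M, 2), Mul(-1, M), Mul(t, Pow(M, 2))))
Pow(Add(Function('w')(379, Mul(-41, Pow(528, -1))), 359511), -1) = Pow(Add(Add(-5, 379, Pow(Mul(-41, Pow(528, -1)), 2), Mul(-1, Mul(-41, Pow(528, -1))), Mul(379, Pow(Mul(-41, Pow(528, -1)), 2))), 359511), -1) = Pow(Add(Add(-5, 379, Pow(Mul(-41, Rational(1, 528)), 2), Mul(-1, Mul(-41, Rational(1, 528))), Mul(379, Pow(Mul(-41, Rational(1, 528)), 2))), 359511), -1) = Pow(Add(Add(-5, 379, Pow(Rational(-41, 528), 2), Mul(-1, Rational(-41, 528)), Mul(379, Pow(Rational(-41, 528), 2))), 359511), -1) = Pow(Add(Add(-5, 379, Rational(1681, 278784), Rational(41, 528), Mul(379, Rational(1681, 278784))), 359511), -1) = Pow(Add(Add(-5, 379, Rational(1681, 278784), Rational(41, 528), Rational(637099, 278784)), 359511), -1) = Pow(Add(Rational(26231411, 69696), 359511), -1) = Pow(Rational(25082710067, 69696), -1) = Rational(69696, 25082710067)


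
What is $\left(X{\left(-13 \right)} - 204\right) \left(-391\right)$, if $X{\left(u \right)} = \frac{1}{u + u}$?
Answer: $\frac{2074255}{26} \approx 79779.0$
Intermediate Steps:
$X{\left(u \right)} = \frac{1}{2 u}$
$\left(X{\left(-13 \right)} - 204\right) \left(-391\right) = \left(\frac{1}{2 \left(-13\right)} - 204\right) \left(-391\right) = \left(\frac{1}{2} \left(- \frac{1}{13}\right) - 204\right) \left(-391\right) = \left(- \frac{1}{26} - 204\right) \left(-391\right) = \left(- \frac{5305}{26}\right) \left(-391\right) = \frac{2074255}{26}$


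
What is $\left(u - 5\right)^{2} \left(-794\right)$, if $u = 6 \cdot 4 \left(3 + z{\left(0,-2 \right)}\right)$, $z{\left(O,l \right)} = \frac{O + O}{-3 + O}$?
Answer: $-3564266$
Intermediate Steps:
$z{\left(O,l \right)} = \frac{2 O}{-3 + O}$
$u = 72$ ($u = 6 \cdot 4 \left(3 + 2 \cdot 0 \frac{1}{-3 + 0}\right) = 24 \left(3 + 2 \cdot 0 \frac{1}{-3}\right) = 24 \left(3 + 2 \cdot 0 \left(- \frac{1}{3}\right)\right) = 24 \left(3 + 0\right) = 24 \cdot 3 = 72$)
$\left(u - 5\right)^{2} \left(-794\right) = \left(72 - 5\right)^{2} \left(-794\right) = 67^{2} \left(-794\right) = 4489 \left(-794\right) = -3564266$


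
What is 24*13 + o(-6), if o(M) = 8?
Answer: 320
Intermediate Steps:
24*13 + o(-6) = 24*13 + 8 = 312 + 8 = 320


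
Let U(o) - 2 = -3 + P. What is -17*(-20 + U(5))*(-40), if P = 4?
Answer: -11560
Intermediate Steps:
U(o) = 3 (U(o) = 2 + (-3 + 4) = 2 + 1 = 3)
-17*(-20 + U(5))*(-40) = -17*(-20 + 3)*(-40) = -17*(-17)*(-40) = 289*(-40) = -11560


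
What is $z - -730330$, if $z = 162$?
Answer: $730492$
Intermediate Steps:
$z - -730330 = 162 - -730330 = 162 + 730330 = 730492$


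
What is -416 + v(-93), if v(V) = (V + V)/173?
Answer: -72154/173 ≈ -417.08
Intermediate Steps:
v(V) = 2*V/173 (v(V) = (2*V)*(1/173) = 2*V/173)
-416 + v(-93) = -416 + (2/173)*(-93) = -416 - 186/173 = -72154/173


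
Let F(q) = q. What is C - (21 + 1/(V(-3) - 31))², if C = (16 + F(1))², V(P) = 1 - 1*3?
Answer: -164143/1089 ≈ -150.73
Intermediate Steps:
V(P) = -2 (V(P) = 1 - 3 = -2)
C = 289 (C = (16 + 1)² = 17² = 289)
C - (21 + 1/(V(-3) - 31))² = 289 - (21 + 1/(-2 - 31))² = 289 - (21 + 1/(-33))² = 289 - (21 - 1/33)² = 289 - (692/33)² = 289 - 1*478864/1089 = 289 - 478864/1089 = -164143/1089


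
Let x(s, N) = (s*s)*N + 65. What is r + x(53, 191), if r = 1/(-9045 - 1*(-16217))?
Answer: 3848380449/7172 ≈ 5.3658e+5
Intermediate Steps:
r = 1/7172 (r = 1/(-9045 + 16217) = 1/7172 ≈ 0.00013943)
x(s, N) = 65 + N*s**2 (x(s, N) = s**2*N + 65 = N*s**2 + 65 = 65 + N*s**2)
r + x(53, 191) = 1/7172 + (65 + 191*53**2) = 1/7172 + (65 + 191*2809) = 1/7172 + (65 + 536519) = 1/7172 + 536584 = 3848380449/7172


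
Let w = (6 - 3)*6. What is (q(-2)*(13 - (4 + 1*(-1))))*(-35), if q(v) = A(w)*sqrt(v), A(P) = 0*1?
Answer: 0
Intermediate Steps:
w = 18 (w = 3*6 = 18)
A(P) = 0
q(v) = 0 (q(v) = 0*sqrt(v) = 0)
(q(-2)*(13 - (4 + 1*(-1))))*(-35) = (0*(13 - (4 + 1*(-1))))*(-35) = (0*(13 - (4 - 1)))*(-35) = (0*(13 - 1*3))*(-35) = (0*(13 - 3))*(-35) = (0*10)*(-35) = 0*(-35) = 0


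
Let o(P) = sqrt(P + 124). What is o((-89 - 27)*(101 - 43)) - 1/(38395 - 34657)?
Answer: -1/3738 + 2*I*sqrt(1651) ≈ -0.00026752 + 81.265*I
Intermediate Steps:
o(P) = sqrt(124 + P)
o((-89 - 27)*(101 - 43)) - 1/(38395 - 34657) = sqrt(124 + (-89 - 27)*(101 - 43)) - 1/(38395 - 34657) = sqrt(124 - 116*58) - 1/3738 = sqrt(124 - 6728) - 1*1/3738 = sqrt(-6604) - 1/3738 = 2*I*sqrt(1651) - 1/3738 = -1/3738 + 2*I*sqrt(1651)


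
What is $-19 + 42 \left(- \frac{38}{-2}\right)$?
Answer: $779$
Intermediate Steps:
$-19 + 42 \left(- \frac{38}{-2}\right) = -19 + 42 \left(\left(-38\right) \left(- \frac{1}{2}\right)\right) = -19 + 42 \cdot 19 = -19 + 798 = 779$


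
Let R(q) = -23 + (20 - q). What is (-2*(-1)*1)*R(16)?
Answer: -38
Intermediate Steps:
R(q) = -3 - q
(-2*(-1)*1)*R(16) = (-2*(-1)*1)*(-3 - 1*16) = (2*1)*(-3 - 16) = 2*(-19) = -38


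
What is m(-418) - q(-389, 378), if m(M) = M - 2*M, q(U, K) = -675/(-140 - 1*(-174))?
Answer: 14887/34 ≈ 437.85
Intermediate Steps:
q(U, K) = -675/34 (q(U, K) = -675/(-140 + 174) = -675/34)
m(M) = -M
m(-418) - q(-389, 378) = -1*(-418) - 1*(-675/34) = 418 + 675/34 = 14887/34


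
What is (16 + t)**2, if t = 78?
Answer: 8836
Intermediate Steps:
(16 + t)**2 = (16 + 78)**2 = 94**2 = 8836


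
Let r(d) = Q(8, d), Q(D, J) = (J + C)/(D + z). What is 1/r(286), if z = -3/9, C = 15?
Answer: 23/903 ≈ 0.025471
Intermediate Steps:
z = -⅓ (z = -3*⅑ = -⅓ ≈ -0.33333)
Q(D, J) = (15 + J)/(-⅓ + D) (Q(D, J) = (J + 15)/(D - ⅓) = (15 + J)/(-⅓ + D))
r(d) = 45/23 + 3*d/23 (r(d) = 3*(15 + d)/(-1 + 3*8) = 3*(15 + d)/(-1 + 24) = 3*(15 + d)/23 = 3*(1/23)*(15 + d) = 45/23 + 3*d/23)
1/r(286) = 1/(45/23 + (3/23)*286) = 1/(45/23 + 858/23) = 1/(903/23) = 23/903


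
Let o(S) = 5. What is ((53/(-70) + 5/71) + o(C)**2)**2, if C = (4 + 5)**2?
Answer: 14601580569/24700900 ≈ 591.14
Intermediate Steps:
C = 81 (C = 9**2 = 81)
((53/(-70) + 5/71) + o(C)**2)**2 = ((53/(-70) + 5/71) + 5**2)**2 = ((53*(-1/70) + 5*(1/71)) + 25)**2 = ((-53/70 + 5/71) + 25)**2 = (-3413/4970 + 25)**2 = (120837/4970)**2 = 14601580569/24700900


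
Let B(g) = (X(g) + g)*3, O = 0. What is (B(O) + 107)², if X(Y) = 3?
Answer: 13456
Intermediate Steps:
B(g) = 9 + 3*g (B(g) = (3 + g)*3 = 9 + 3*g)
(B(O) + 107)² = ((9 + 3*0) + 107)² = ((9 + 0) + 107)² = (9 + 107)² = 116² = 13456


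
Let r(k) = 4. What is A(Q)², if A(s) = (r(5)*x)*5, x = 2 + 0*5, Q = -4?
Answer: 1600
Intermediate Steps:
x = 2 (x = 2 + 0 = 2)
A(s) = 40 (A(s) = (4*2)*5 = 8*5 = 40)
A(Q)² = 40² = 1600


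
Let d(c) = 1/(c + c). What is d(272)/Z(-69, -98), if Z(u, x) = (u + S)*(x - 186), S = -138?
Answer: 1/31980672 ≈ 3.1269e-8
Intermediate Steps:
Z(u, x) = (-186 + x)*(-138 + u) (Z(u, x) = (u - 138)*(x - 186) = (-138 + u)*(-186 + x) = (-186 + x)*(-138 + u))
d(c) = 1/(2*c)
d(272)/Z(-69, -98) = ((½)/272)/(25668 - 186*(-69) - 138*(-98) - 69*(-98)) = ((½)*(1/272))/(25668 + 12834 + 13524 + 6762) = (1/544)/58788 = (1/544)*(1/58788) = 1/31980672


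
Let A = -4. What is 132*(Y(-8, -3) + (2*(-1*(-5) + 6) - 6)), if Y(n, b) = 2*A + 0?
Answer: 1056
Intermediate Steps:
Y(n, b) = -8 (Y(n, b) = 2*(-4) + 0 = -8 + 0 = -8)
132*(Y(-8, -3) + (2*(-1*(-5) + 6) - 6)) = 132*(-8 + (2*(-1*(-5) + 6) - 6)) = 132*(-8 + (2*(5 + 6) - 6)) = 132*(-8 + (2*11 - 6)) = 132*(-8 + (22 - 6)) = 132*(-8 + 16) = 132*8 = 1056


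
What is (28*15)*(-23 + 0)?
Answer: -9660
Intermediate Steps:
(28*15)*(-23 + 0) = 420*(-23) = -9660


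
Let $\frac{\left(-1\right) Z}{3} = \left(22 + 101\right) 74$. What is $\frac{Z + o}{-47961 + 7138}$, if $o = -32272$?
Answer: $\frac{59578}{40823} \approx 1.4594$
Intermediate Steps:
$Z = -27306$ ($Z = - 3 \left(22 + 101\right) 74 = - 3 \cdot 123 \cdot 74 = \left(-3\right) 9102 = -27306$)
$\frac{Z + o}{-47961 + 7138} = \frac{-27306 - 32272}{-47961 + 7138} = - \frac{59578}{-40823} = \left(-59578\right) \left(- \frac{1}{40823}\right) = \frac{59578}{40823}$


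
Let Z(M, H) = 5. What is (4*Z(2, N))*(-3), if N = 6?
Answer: -60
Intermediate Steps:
(4*Z(2, N))*(-3) = (4*5)*(-3) = 20*(-3) = -60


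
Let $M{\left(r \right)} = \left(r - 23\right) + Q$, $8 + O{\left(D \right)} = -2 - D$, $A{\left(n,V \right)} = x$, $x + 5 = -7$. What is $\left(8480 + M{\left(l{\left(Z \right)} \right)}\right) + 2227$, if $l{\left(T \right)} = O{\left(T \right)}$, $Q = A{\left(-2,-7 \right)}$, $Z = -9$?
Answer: $10671$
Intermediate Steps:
$x = -12$ ($x = -5 - 7 = -12$)
$A{\left(n,V \right)} = -12$
$Q = -12$
$O{\left(D \right)} = -10 - D$ ($O{\left(D \right)} = -8 - \left(2 + D\right) = -10 - D$)
$l{\left(T \right)} = -10 - T$
$M{\left(r \right)} = -35 + r$ ($M{\left(r \right)} = \left(r - 23\right) - 12 = \left(-23 + r\right) - 12 = -35 + r$)
$\left(8480 + M{\left(l{\left(Z \right)} \right)}\right) + 2227 = \left(8480 - 36\right) + 2227 = 8444 + 2227 = 10671$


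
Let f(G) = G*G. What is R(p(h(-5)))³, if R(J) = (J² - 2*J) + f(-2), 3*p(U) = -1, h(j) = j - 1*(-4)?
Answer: 79507/729 ≈ 109.06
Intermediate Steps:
f(G) = G²
h(j) = 4 + j (h(j) = j + 4 = 4 + j)
p(U) = -⅓ (p(U) = (⅓)*(-1) = -⅓)
R(J) = 4 + J² - 2*J (R(J) = (J² - 2*J) + (-2)² = (J² - 2*J) + 4 = 4 + J² - 2*J)
R(p(h(-5)))³ = (4 + (-⅓)² - 2*(-⅓))³ = (4 + ⅑ + ⅔)³ = (43/9)³ = 79507/729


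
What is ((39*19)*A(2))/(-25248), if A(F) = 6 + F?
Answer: -247/1052 ≈ -0.23479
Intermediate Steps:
((39*19)*A(2))/(-25248) = ((39*19)*(6 + 2))/(-25248) = (741*8)*(-1/25248) = 5928*(-1/25248) = -247/1052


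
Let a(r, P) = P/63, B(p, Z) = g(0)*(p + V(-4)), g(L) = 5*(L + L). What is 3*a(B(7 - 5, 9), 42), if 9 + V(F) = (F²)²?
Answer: 2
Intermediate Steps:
g(L) = 10*L (g(L) = 5*(2*L) = 10*L)
V(F) = -9 + F⁴ (V(F) = -9 + (F²)² = -9 + F⁴)
B(p, Z) = 0 (B(p, Z) = (10*0)*(p + (-9 + (-4)⁴)) = 0*(p + (-9 + 256)) = 0*(p + 247) = 0*(247 + p) = 0)
a(r, P) = P/63 (a(r, P) = P*(1/63) = P/63)
3*a(B(7 - 5, 9), 42) = 3*((1/63)*42) = 3*(⅔) = 2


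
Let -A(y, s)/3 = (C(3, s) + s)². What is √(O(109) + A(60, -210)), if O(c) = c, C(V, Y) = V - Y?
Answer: √82 ≈ 9.0554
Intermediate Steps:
A(y, s) = -27 (A(y, s) = -3*((3 - s) + s)² = -3*3² = -3*9 = -27)
√(O(109) + A(60, -210)) = √(109 - 27) = √82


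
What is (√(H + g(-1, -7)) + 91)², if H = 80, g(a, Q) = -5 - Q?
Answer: (91 + √82)² ≈ 10011.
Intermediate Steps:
(√(H + g(-1, -7)) + 91)² = (√(80 + (-5 - 1*(-7))) + 91)² = (√(80 + (-5 + 7)) + 91)² = (√(80 + 2) + 91)² = (√82 + 91)² = (91 + √82)²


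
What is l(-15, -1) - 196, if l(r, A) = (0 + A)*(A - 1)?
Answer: -194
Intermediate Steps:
l(r, A) = A*(-1 + A)
l(-15, -1) - 196 = -(-1 - 1) - 196 = -1*(-2) - 196 = 2 - 196 = -194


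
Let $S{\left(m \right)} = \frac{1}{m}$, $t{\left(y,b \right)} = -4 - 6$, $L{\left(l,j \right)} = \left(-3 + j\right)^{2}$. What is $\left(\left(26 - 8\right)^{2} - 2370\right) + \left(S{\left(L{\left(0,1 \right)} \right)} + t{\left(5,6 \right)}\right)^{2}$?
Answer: $- \frac{31215}{16} \approx -1950.9$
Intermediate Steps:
$t{\left(y,b \right)} = -10$ ($t{\left(y,b \right)} = -4 - 6 = -10$)
$\left(\left(26 - 8\right)^{2} - 2370\right) + \left(S{\left(L{\left(0,1 \right)} \right)} + t{\left(5,6 \right)}\right)^{2} = \left(\left(26 - 8\right)^{2} - 2370\right) + \left(\frac{1}{\left(-3 + 1\right)^{2}} - 10\right)^{2} = \left(18^{2} - 2370\right) + \left(\frac{1}{\left(-2\right)^{2}} - 10\right)^{2} = \left(324 - 2370\right) + \left(\frac{1}{4} - 10\right)^{2} = -2046 + \left(\frac{1}{4} - 10\right)^{2} = -2046 + \left(- \frac{39}{4}\right)^{2} = -2046 + \frac{1521}{16} = - \frac{31215}{16}$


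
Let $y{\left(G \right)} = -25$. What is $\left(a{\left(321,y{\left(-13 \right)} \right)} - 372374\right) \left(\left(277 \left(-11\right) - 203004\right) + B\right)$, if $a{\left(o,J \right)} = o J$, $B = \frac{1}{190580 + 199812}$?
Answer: $\frac{30599547380714409}{390392} \approx 7.8382 \cdot 10^{10}$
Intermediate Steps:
$B = \frac{1}{390392} \approx 2.5615 \cdot 10^{-6}$
$a{\left(o,J \right)} = J o$
$\left(a{\left(321,y{\left(-13 \right)} \right)} - 372374\right) \left(\left(277 \left(-11\right) - 203004\right) + B\right) = \left(\left(-25\right) 321 - 372374\right) \left(\left(277 \left(-11\right) - 203004\right) + \frac{1}{390392}\right) = \left(-8025 - 372374\right) \left(\left(-3047 - 203004\right) + \frac{1}{390392}\right) = - 380399 \left(-206051 + \frac{1}{390392}\right) = \left(-380399\right) \left(- \frac{80440661991}{390392}\right) = \frac{30599547380714409}{390392}$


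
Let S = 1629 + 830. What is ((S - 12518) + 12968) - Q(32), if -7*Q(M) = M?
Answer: 20395/7 ≈ 2913.6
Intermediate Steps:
Q(M) = -M/7
S = 2459
((S - 12518) + 12968) - Q(32) = ((2459 - 12518) + 12968) - (-1)*32/7 = (-10059 + 12968) - 1*(-32/7) = 2909 + 32/7 = 20395/7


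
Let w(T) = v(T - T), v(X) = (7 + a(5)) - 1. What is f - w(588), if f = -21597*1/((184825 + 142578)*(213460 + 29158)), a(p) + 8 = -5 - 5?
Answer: 953206311051/79433861054 ≈ 12.000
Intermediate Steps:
a(p) = -18 (a(p) = -8 + (-5 - 5) = -8 - 10 = -18)
v(X) = -12 (v(X) = (7 - 18) - 1 = -11 - 1 = -12)
w(T) = -12
f = -21597/79433861054 (f = -21597/(242618*327403) = -21597/79433861054 ≈ -2.7189e-7)
f - w(588) = -21597/79433861054 - 1*(-12) = -21597/79433861054 + 12 = 953206311051/79433861054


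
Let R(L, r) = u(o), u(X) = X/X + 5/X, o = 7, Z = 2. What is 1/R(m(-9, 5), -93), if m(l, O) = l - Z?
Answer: 7/12 ≈ 0.58333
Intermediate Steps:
m(l, O) = -2 + l (m(l, O) = l - 1*2 = l - 2 = -2 + l)
u(X) = 1 + 5/X
R(L, r) = 12/7 (R(L, r) = (5 + 7)/7 = (1/7)*12 = 12/7)
1/R(m(-9, 5), -93) = 1/(12/7) = 7/12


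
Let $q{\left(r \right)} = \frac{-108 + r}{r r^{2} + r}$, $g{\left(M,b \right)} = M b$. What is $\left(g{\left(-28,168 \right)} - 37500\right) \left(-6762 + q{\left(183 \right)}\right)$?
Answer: $\frac{58300699102962}{204289} \approx 2.8538 \cdot 10^{8}$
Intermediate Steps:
$q{\left(r \right)} = \frac{-108 + r}{r + r^{3}}$ ($q{\left(r \right)} = \frac{-108 + r}{r^{3} + r} = \frac{-108 + r}{r + r^{3}}$)
$\left(g{\left(-28,168 \right)} - 37500\right) \left(-6762 + q{\left(183 \right)}\right) = \left(\left(-28\right) 168 - 37500\right) \left(-6762 + \frac{-108 + 183}{183 + 183^{3}}\right) = \left(-4704 - 37500\right) \left(-6762 + \frac{1}{183 + 6128487} \cdot 75\right) = - 42204 \left(-6762 + \frac{1}{6128670} \cdot 75\right) = - 42204 \left(-6762 + \frac{5}{408578}\right) = \left(-42204\right) \left(- \frac{2762804431}{408578}\right) = \frac{58300699102962}{204289}$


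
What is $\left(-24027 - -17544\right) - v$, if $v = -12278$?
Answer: $5795$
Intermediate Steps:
$\left(-24027 - -17544\right) - v = \left(-24027 - -17544\right) - -12278 = \left(-24027 + 17544\right) + 12278 = -6483 + 12278 = 5795$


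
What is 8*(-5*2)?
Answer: -80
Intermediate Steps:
8*(-5*2) = 8*(-10) = -80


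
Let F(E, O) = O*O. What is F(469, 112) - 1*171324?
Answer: -158780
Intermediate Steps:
F(E, O) = O**2
F(469, 112) - 1*171324 = 112**2 - 1*171324 = 12544 - 171324 = -158780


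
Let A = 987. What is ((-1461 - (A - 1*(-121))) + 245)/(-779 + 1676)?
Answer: -2324/897 ≈ -2.5909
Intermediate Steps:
((-1461 - (A - 1*(-121))) + 245)/(-779 + 1676) = ((-1461 - (987 - 1*(-121))) + 245)/(-779 + 1676) = ((-1461 - (987 + 121)) + 245)/897 = ((-1461 - 1*1108) + 245)*(1/897) = ((-1461 - 1108) + 245)*(1/897) = (-2569 + 245)*(1/897) = -2324*1/897 = -2324/897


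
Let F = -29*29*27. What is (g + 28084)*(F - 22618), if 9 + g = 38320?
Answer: -3009353375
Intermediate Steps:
g = 38311 (g = -9 + 38320 = 38311)
F = -22707 (F = -841*27 = -22707)
(g + 28084)*(F - 22618) = (38311 + 28084)*(-22707 - 22618) = 66395*(-45325) = -3009353375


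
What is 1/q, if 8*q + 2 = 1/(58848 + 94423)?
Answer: -1226168/306541 ≈ -4.0000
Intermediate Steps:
q = -306541/1226168 (q = -¼ + 1/(8*(58848 + 94423)) = -¼ + (⅛)/153271 = -¼ + (⅛)*(1/153271) = -¼ + 1/1226168 = -306541/1226168 ≈ -0.25000)
1/q = 1/(-306541/1226168) = -1226168/306541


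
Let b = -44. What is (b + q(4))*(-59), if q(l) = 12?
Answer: 1888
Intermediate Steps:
(b + q(4))*(-59) = (-44 + 12)*(-59) = -32*(-59) = 1888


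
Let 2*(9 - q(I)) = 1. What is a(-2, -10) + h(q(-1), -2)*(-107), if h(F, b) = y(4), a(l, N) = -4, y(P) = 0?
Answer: -4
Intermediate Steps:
q(I) = 17/2 (q(I) = 9 - ½*1 = 9 - ½ = 17/2)
h(F, b) = 0
a(-2, -10) + h(q(-1), -2)*(-107) = -4 + 0*(-107) = -4 + 0 = -4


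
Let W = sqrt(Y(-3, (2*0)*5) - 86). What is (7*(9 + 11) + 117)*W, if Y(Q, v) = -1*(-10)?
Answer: 514*I*sqrt(19) ≈ 2240.5*I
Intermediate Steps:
Y(Q, v) = 10
W = 2*I*sqrt(19) (W = sqrt(10 - 86) = sqrt(-76) = 2*I*sqrt(19) ≈ 8.7178*I)
(7*(9 + 11) + 117)*W = (7*(9 + 11) + 117)*(2*I*sqrt(19)) = (7*20 + 117)*(2*I*sqrt(19)) = (140 + 117)*(2*I*sqrt(19)) = 257*(2*I*sqrt(19)) = 514*I*sqrt(19)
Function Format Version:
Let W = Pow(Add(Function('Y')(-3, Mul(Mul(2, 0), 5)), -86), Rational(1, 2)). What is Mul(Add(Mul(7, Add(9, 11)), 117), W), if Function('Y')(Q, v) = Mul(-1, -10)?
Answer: Mul(514, I, Pow(19, Rational(1, 2))) ≈ Mul(2240.5, I)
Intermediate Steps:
Function('Y')(Q, v) = 10
W = Mul(2, I, Pow(19, Rational(1, 2))) (W = Pow(Add(10, -86), Rational(1, 2)) = Pow(-76, Rational(1, 2)) = Mul(2, I, Pow(19, Rational(1, 2))) ≈ Mul(8.7178, I))
Mul(Add(Mul(7, Add(9, 11)), 117), W) = Mul(Add(Mul(7, Add(9, 11)), 117), Mul(2, I, Pow(19, Rational(1, 2)))) = Mul(Add(Mul(7, 20), 117), Mul(2, I, Pow(19, Rational(1, 2)))) = Mul(Add(140, 117), Mul(2, I, Pow(19, Rational(1, 2)))) = Mul(257, Mul(2, I, Pow(19, Rational(1, 2)))) = Mul(514, I, Pow(19, Rational(1, 2)))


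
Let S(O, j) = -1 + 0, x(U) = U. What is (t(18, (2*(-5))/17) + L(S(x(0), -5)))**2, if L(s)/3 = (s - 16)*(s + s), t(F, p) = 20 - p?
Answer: 4343056/289 ≈ 15028.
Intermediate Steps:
S(O, j) = -1
L(s) = 6*s*(-16 + s) (L(s) = 3*((s - 16)*(s + s)) = 3*((-16 + s)*(2*s)) = 3*(2*s*(-16 + s)) = 6*s*(-16 + s))
(t(18, (2*(-5))/17) + L(S(x(0), -5)))**2 = ((20 - 2*(-5)/17) + 6*(-1)*(-16 - 1))**2 = ((20 - (-10)/17) + 6*(-1)*(-17))**2 = ((20 - 1*(-10/17)) + 102)**2 = ((20 + 10/17) + 102)**2 = (350/17 + 102)**2 = (2084/17)**2 = 4343056/289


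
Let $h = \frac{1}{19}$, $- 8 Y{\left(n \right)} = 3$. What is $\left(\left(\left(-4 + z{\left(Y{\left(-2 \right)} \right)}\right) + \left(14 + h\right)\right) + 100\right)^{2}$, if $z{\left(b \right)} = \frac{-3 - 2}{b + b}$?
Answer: $\frac{44262409}{3249} \approx 13623.0$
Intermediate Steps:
$Y{\left(n \right)} = - \frac{3}{8}$ ($Y{\left(n \right)} = \left(- \frac{1}{8}\right) 3 = - \frac{3}{8}$)
$z{\left(b \right)} = - \frac{5}{2 b}$
$h = \frac{1}{19} \approx 0.052632$
$\left(\left(\left(-4 + z{\left(Y{\left(-2 \right)} \right)}\right) + \left(14 + h\right)\right) + 100\right)^{2} = \left(\left(\left(-4 - \frac{5}{2 \left(- \frac{3}{8}\right)}\right) + \left(14 + \frac{1}{19}\right)\right) + 100\right)^{2} = \left(\left(\left(-4 - - \frac{20}{3}\right) + \frac{267}{19}\right) + 100\right)^{2} = \left(\left(\left(-4 + \frac{20}{3}\right) + \frac{267}{19}\right) + 100\right)^{2} = \left(\left(\frac{8}{3} + \frac{267}{19}\right) + 100\right)^{2} = \left(\frac{953}{57} + 100\right)^{2} = \left(\frac{6653}{57}\right)^{2} = \frac{44262409}{3249}$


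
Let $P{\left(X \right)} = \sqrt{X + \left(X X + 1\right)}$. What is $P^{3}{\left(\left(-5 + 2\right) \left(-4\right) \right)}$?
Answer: $157 \sqrt{157} \approx 1967.2$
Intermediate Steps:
$P{\left(X \right)} = \sqrt{1 + X + X^{2}}$ ($P{\left(X \right)} = \sqrt{X + \left(X^{2} + 1\right)} = \sqrt{X + \left(1 + X^{2}\right)} = \sqrt{1 + X + X^{2}}$)
$P^{3}{\left(\left(-5 + 2\right) \left(-4\right) \right)} = \left(\sqrt{1 + \left(-5 + 2\right) \left(-4\right) + \left(\left(-5 + 2\right) \left(-4\right)\right)^{2}}\right)^{3} = \left(\sqrt{1 - -12 + \left(\left(-3\right) \left(-4\right)\right)^{2}}\right)^{3} = \left(\sqrt{1 + 12 + 12^{2}}\right)^{3} = \left(\sqrt{1 + 12 + 144}\right)^{3} = \left(\sqrt{157}\right)^{3} = 157 \sqrt{157}$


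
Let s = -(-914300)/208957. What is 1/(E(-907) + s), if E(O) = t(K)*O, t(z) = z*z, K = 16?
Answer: -208957/48517229444 ≈ -4.3069e-6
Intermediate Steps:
t(z) = z²
E(O) = 256*O (E(O) = 16²*O = 256*O)
s = 914300/208957 (s = -(-914300)/208957 = -1*(-914300/208957) = 914300/208957 ≈ 4.3755)
1/(E(-907) + s) = 1/(256*(-907) + 914300/208957) = 1/(-232192 + 914300/208957) = 1/(-48517229444/208957) = -208957/48517229444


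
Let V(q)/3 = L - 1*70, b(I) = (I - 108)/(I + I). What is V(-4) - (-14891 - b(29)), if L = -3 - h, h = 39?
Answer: 844111/58 ≈ 14554.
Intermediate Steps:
L = -42 (L = -3 - 1*39 = -3 - 39 = -42)
b(I) = (-108 + I)/(2*I) (b(I) = (-108 + I)/((2*I)) = (-108 + I)*(1/(2*I)) = (-108 + I)/(2*I))
V(q) = -336 (V(q) = 3*(-42 - 1*70) = 3*(-42 - 70) = 3*(-112) = -336)
V(-4) - (-14891 - b(29)) = -336 - (-14891 - (-108 + 29)/(2*29)) = -336 - (-14891 - (-79)/(2*29)) = -336 - (-14891 - 1*(-79/58)) = -336 - (-14891 + 79/58) = -336 - 1*(-863599/58) = -336 + 863599/58 = 844111/58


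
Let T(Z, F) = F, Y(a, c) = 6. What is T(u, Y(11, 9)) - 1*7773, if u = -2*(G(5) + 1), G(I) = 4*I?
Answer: -7767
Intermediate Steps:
u = -42 (u = -2*(4*5 + 1) = -2*(20 + 1) = -2*21 = -42)
T(u, Y(11, 9)) - 1*7773 = 6 - 1*7773 = 6 - 7773 = -7767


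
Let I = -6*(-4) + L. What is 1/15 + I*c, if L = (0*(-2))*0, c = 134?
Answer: 48241/15 ≈ 3216.1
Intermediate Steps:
L = 0 (L = 0*0 = 0)
I = 24 (I = -6*(-4) + 0 = 24 + 0 = 24)
1/15 + I*c = 1/15 + 24*134 = 1/15 + 3216 = 48241/15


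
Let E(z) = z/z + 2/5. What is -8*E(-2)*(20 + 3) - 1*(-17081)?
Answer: 84117/5 ≈ 16823.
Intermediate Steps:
E(z) = 7/5 (E(z) = 1 + 2*(⅕) = 1 + ⅖ = 7/5)
-8*E(-2)*(20 + 3) - 1*(-17081) = -56*(20 + 3)/5 - 1*(-17081) = -56*23/5 + 17081 = -8*161/5 + 17081 = -1288/5 + 17081 = 84117/5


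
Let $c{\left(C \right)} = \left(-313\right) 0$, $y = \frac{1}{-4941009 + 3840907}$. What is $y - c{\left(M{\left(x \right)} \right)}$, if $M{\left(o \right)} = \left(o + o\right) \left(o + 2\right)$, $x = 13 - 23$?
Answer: $- \frac{1}{1100102} \approx -9.0901 \cdot 10^{-7}$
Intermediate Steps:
$x = -10$
$y = - \frac{1}{1100102}$ ($y = \frac{1}{-1100102} = - \frac{1}{1100102} \approx -9.0901 \cdot 10^{-7}$)
$M{\left(o \right)} = 2 o \left(2 + o\right)$
$c{\left(C \right)} = 0$
$y - c{\left(M{\left(x \right)} \right)} = - \frac{1}{1100102} - 0 = - \frac{1}{1100102} + 0 = - \frac{1}{1100102}$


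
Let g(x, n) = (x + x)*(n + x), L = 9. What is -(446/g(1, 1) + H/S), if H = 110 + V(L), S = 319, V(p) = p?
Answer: -71375/638 ≈ -111.87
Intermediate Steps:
g(x, n) = 2*x*(n + x) (g(x, n) = (2*x)*(n + x) = 2*x*(n + x))
H = 119 (H = 110 + 9 = 119)
-(446/g(1, 1) + H/S) = -(446/((2*1*(1 + 1))) + 119/319) = -(446/((2*1*2)) + 119*(1/319)) = -(446/4 + 119/319) = -(446*(1/4) + 119/319) = -(223/2 + 119/319) = -1*71375/638 = -71375/638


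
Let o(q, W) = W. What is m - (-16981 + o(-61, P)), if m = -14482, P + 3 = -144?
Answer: 2646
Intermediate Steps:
P = -147 (P = -3 - 144 = -147)
m - (-16981 + o(-61, P)) = -14482 - (-16981 - 147) = -14482 - 1*(-17128) = -14482 + 17128 = 2646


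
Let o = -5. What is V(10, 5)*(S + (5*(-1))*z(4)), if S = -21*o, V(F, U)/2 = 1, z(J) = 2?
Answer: 190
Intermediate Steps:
V(F, U) = 2 (V(F, U) = 2*1 = 2)
S = 105 (S = -21*(-5) = 105)
V(10, 5)*(S + (5*(-1))*z(4)) = 2*(105 + (5*(-1))*2) = 2*(105 - 5*2) = 2*(105 - 10) = 2*95 = 190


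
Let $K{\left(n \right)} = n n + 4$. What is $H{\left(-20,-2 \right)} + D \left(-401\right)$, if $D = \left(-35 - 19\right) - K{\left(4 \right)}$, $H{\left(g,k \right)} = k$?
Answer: $29672$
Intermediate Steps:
$K{\left(n \right)} = 4 + n^{2}$ ($K{\left(n \right)} = n^{2} + 4 = 4 + n^{2}$)
$D = -74$ ($D = \left(-35 - 19\right) - \left(4 + 4^{2}\right) = -54 - \left(4 + 16\right) = -54 - 20 = -74$)
$H{\left(-20,-2 \right)} + D \left(-401\right) = -2 - -29674 = -2 + 29674 = 29672$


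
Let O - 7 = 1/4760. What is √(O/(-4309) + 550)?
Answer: √57845330796595090/10255420 ≈ 23.452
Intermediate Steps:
O = 33321/4760 (O = 7 + 1/4760 = 33321/4760 ≈ 7.0002)
√(O/(-4309) + 550) = √((33321/4760)/(-4309) + 550) = √((33321/4760)*(-1/4309) + 550) = √(-33321/20510840 + 550) = √(11280928679/20510840) = √57845330796595090/10255420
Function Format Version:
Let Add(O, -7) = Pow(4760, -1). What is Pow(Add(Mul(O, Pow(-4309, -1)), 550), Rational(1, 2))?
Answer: Mul(Rational(1, 10255420), Pow(57845330796595090, Rational(1, 2))) ≈ 23.452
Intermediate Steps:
O = Rational(33321, 4760) (O = Add(7, Pow(4760, -1)) = Add(7, Rational(1, 4760)) = Rational(33321, 4760) ≈ 7.0002)
Pow(Add(Mul(O, Pow(-4309, -1)), 550), Rational(1, 2)) = Pow(Add(Mul(Rational(33321, 4760), Pow(-4309, -1)), 550), Rational(1, 2)) = Pow(Add(Mul(Rational(33321, 4760), Rational(-1, 4309)), 550), Rational(1, 2)) = Pow(Add(Rational(-33321, 20510840), 550), Rational(1, 2)) = Pow(Rational(11280928679, 20510840), Rational(1, 2)) = Mul(Rational(1, 10255420), Pow(57845330796595090, Rational(1, 2)))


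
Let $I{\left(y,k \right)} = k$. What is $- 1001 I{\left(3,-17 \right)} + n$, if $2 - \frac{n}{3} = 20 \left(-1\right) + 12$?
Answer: $17047$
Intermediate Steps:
$n = 30$ ($n = 6 - 3 \left(20 \left(-1\right) + 12\right) = 6 - 3 \left(-20 + 12\right) = 6 - -24 = 6 + 24 = 30$)
$- 1001 I{\left(3,-17 \right)} + n = \left(-1001\right) \left(-17\right) + 30 = 17017 + 30 = 17047$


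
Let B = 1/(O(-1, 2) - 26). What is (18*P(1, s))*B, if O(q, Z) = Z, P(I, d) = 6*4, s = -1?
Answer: -18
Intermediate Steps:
P(I, d) = 24
B = -1/24 (B = 1/(2 - 26) = 1/(-24) = -1/24 ≈ -0.041667)
(18*P(1, s))*B = (18*24)*(-1/24) = 432*(-1/24) = -18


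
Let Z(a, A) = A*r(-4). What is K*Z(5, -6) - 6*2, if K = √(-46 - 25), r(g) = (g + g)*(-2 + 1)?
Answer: -12 - 48*I*√71 ≈ -12.0 - 404.46*I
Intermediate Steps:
r(g) = -2*g (r(g) = (2*g)*(-1) = -2*g)
K = I*√71 (K = √(-71) = I*√71 ≈ 8.4261*I)
Z(a, A) = 8*A (Z(a, A) = A*(-2*(-4)) = A*8 = 8*A)
K*Z(5, -6) - 6*2 = (I*√71)*(8*(-6)) - 6*2 = (I*√71)*(-48) - 12 = -48*I*√71 - 12 = -12 - 48*I*√71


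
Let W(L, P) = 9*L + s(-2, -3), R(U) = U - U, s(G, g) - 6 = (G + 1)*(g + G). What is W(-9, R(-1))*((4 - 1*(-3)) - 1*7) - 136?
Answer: -136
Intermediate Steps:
s(G, g) = 6 + (1 + G)*(G + g) (s(G, g) = 6 + (G + 1)*(g + G) = 6 + (1 + G)*(G + g))
R(U) = 0
W(L, P) = 11 + 9*L (W(L, P) = 9*L + (6 - 2 - 3 + (-2)**2 - 2*(-3)) = 9*L + (6 - 2 - 3 + 4 + 6) = 9*L + 11 = 11 + 9*L)
W(-9, R(-1))*((4 - 1*(-3)) - 1*7) - 136 = (11 + 9*(-9))*((4 - 1*(-3)) - 1*7) - 136 = (11 - 81)*((4 + 3) - 7) - 136 = -70*(7 - 7) - 136 = -70*0 - 136 = 0 - 136 = -136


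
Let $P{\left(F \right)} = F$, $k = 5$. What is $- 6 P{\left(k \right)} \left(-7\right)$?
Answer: $210$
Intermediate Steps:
$- 6 P{\left(k \right)} \left(-7\right) = \left(-6\right) 5 \left(-7\right) = \left(-30\right) \left(-7\right) = 210$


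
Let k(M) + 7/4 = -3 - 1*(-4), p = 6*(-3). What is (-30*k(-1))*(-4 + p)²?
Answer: 10890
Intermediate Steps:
p = -18
k(M) = -¾ (k(M) = -7/4 + (-3 - 1*(-4)) = -7/4 + (-3 + 4) = -7/4 + 1 = -¾)
(-30*k(-1))*(-4 + p)² = (-30*(-¾))*(-4 - 18)² = (45/2)*(-22)² = (45/2)*484 = 10890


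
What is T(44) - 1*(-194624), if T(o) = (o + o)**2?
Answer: 202368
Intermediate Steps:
T(o) = 4*o**2 (T(o) = (2*o)**2 = 4*o**2)
T(44) - 1*(-194624) = 4*44**2 - 1*(-194624) = 4*1936 + 194624 = 7744 + 194624 = 202368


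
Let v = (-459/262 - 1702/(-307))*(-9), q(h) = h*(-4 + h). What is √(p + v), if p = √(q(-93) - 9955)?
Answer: √(-220799292966 + 6469628356*I*√934)/80434 ≈ 2.417 + 6.3222*I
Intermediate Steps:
p = I*√934 (p = √(-93*(-4 - 93) - 9955) = √(-93*(-97) - 9955) = √(9021 - 9955) = √(-934) = I*√934 ≈ 30.561*I)
v = -2745099/80434 (v = (-459*1/262 - 1702*(-1/307))*(-9) = (-459/262 + 1702/307)*(-9) = (305011/80434)*(-9) = -2745099/80434 ≈ -34.129)
√(p + v) = √(I*√934 - 2745099/80434) = √(-2745099/80434 + I*√934)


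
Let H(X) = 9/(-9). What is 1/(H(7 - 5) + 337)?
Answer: 1/336 ≈ 0.0029762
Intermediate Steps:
H(X) = -1 (H(X) = 9*(-⅑) = -1)
1/(H(7 - 5) + 337) = 1/(-1 + 337) = 1/336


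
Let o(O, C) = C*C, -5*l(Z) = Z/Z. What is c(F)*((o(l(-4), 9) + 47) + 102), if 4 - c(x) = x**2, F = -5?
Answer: -4830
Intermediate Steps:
l(Z) = -1/5 (l(Z) = -Z/(5*Z) = -1/5*1 = -1/5)
o(O, C) = C**2
c(x) = 4 - x**2
c(F)*((o(l(-4), 9) + 47) + 102) = (4 - 1*(-5)**2)*((9**2 + 47) + 102) = (4 - 1*25)*((81 + 47) + 102) = (4 - 25)*(128 + 102) = -21*230 = -4830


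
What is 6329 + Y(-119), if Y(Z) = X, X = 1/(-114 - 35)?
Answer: 943020/149 ≈ 6329.0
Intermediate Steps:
X = -1/149 (X = 1/(-149) = -1/149 ≈ -0.0067114)
Y(Z) = -1/149
6329 + Y(-119) = 6329 - 1/149 = 943020/149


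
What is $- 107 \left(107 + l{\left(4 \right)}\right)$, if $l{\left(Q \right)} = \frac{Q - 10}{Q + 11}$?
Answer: $- \frac{57031}{5} \approx -11406.0$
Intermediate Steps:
$l{\left(Q \right)} = \frac{-10 + Q}{11 + Q}$
$- 107 \left(107 + l{\left(4 \right)}\right) = - 107 \left(107 + \frac{-10 + 4}{11 + 4}\right) = - 107 \left(107 + \frac{1}{15} \left(-6\right)\right) = - 107 \left(107 - \frac{2}{5}\right) = \left(-107\right) \frac{533}{5} = - \frac{57031}{5}$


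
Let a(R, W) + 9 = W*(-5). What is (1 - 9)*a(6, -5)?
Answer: -128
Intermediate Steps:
a(R, W) = -9 - 5*W (a(R, W) = -9 + W*(-5) = -9 - 5*W)
(1 - 9)*a(6, -5) = (1 - 9)*(-9 - 5*(-5)) = -8*(-9 + 25) = -8*16 = -128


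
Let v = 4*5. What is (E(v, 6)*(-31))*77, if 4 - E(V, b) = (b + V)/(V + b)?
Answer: -7161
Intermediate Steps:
v = 20
E(V, b) = 3 (E(V, b) = 4 - (b + V)/(V + b) = 4 - (V + b)/(V + b) = 4 - 1*1 = 4 - 1 = 3)
(E(v, 6)*(-31))*77 = (3*(-31))*77 = -93*77 = -7161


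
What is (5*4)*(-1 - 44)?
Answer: -900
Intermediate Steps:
(5*4)*(-1 - 44) = 20*(-45) = -900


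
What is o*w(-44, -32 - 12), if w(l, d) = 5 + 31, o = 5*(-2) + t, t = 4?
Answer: -216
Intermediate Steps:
o = -6 (o = 5*(-2) + 4 = -10 + 4 = -6)
w(l, d) = 36
o*w(-44, -32 - 12) = -6*36 = -216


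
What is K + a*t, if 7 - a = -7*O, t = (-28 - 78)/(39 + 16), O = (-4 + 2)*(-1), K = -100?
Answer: -7726/55 ≈ -140.47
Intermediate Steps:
O = 2 (O = -2*(-1) = 2)
t = -106/55 ≈ -1.9273
a = 21 (a = 7 - (-7)*2 = 7 - 1*(-14) = 7 + 14 = 21)
K + a*t = -100 + 21*(-106/55) = -100 - 2226/55 = -7726/55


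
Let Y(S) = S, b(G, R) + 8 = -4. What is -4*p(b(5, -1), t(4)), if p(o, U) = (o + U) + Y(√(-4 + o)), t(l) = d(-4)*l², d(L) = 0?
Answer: 48 - 16*I ≈ 48.0 - 16.0*I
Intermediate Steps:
b(G, R) = -12 (b(G, R) = -8 - 4 = -12)
t(l) = 0 (t(l) = 0*l² = 0)
p(o, U) = U + o + √(-4 + o) (p(o, U) = (o + U) + √(-4 + o) = (U + o) + √(-4 + o) = U + o + √(-4 + o))
-4*p(b(5, -1), t(4)) = -4*(0 - 12 + √(-4 - 12)) = -4*(0 - 12 + √(-16)) = -4*(0 - 12 + 4*I) = -4*(-12 + 4*I) = 48 - 16*I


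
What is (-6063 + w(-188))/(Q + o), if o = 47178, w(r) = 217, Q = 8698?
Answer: -2923/27938 ≈ -0.10462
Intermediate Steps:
(-6063 + w(-188))/(Q + o) = (-6063 + 217)/(8698 + 47178) = -5846/55876 = -5846*1/55876 = -2923/27938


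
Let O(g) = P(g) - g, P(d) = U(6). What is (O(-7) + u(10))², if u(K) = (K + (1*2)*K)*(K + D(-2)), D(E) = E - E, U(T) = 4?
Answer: 96721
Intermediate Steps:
D(E) = 0
u(K) = 3*K² (u(K) = (K + (1*2)*K)*(K + 0) = (K + 2*K)*K = (3*K)*K = 3*K²)
P(d) = 4
O(g) = 4 - g
(O(-7) + u(10))² = ((4 - 1*(-7)) + 3*10²)² = ((4 + 7) + 3*100)² = (11 + 300)² = 311² = 96721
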